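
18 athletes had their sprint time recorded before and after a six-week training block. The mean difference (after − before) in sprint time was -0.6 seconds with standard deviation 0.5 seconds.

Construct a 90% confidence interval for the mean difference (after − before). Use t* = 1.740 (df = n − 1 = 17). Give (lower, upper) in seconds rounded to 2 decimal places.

Paired design: SE = s_d/√n = 0.5/√18 = 0.1179.
t* = 1.740; margin of error = 1.740 × 0.1179 = 0.2051.
-0.6 ± 0.2051 → (-0.81, -0.39).

(-0.81, -0.39)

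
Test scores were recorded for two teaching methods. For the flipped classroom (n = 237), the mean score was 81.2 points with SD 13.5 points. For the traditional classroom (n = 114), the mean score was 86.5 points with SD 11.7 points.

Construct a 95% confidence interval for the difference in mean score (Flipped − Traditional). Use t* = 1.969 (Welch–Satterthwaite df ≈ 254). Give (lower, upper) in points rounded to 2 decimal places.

SE₁ = s₁/√n₁ = 13.5/√237 = 0.8769; SE₂ = 11.7/√114 = 1.0958.
Independent samples, unequal variances: SE_diff = √(SE₁² + SE₂²) = √(0.76895361 + 1.20077764) = 1.4035.
t* = 1.969, so margin of error = 1.969 × 1.4035 = 2.7635.
Difference in means = 81.2 − 86.5 = -5.3000.
-5.3000 ± 2.7635 → (-8.06, -2.54).

(-8.06, -2.54)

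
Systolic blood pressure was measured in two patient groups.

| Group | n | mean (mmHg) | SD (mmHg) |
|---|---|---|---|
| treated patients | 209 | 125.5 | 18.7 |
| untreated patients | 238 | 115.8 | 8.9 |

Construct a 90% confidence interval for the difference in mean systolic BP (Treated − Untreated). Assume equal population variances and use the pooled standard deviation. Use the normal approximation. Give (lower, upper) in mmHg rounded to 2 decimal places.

Pooled variance s_p² = [208·18.7² + 237·8.9²] / (209+238−2) = 205.6366, so s_p = 14.3400.
SE_diff = s_p·√(1/n₁ + 1/n₂) = 14.3400·√(1/209 + 1/238) = 1.3594.
z* = 1.645; margin = 1.645 × 1.3594 = 2.2362.
Difference = 125.5 − 115.8 = 9.7000.
9.7000 ± 2.2362 → (7.46, 11.94).

(7.46, 11.94)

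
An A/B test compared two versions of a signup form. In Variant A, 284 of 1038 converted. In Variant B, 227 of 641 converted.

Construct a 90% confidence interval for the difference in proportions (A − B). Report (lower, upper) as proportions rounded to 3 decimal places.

(-0.119, -0.042)

Sample proportions: 284/1038 = 0.2736, 227/641 = 0.3541.
Each SE is √(p̂(1−p̂)/n): √(0.2736·0.7264/1038) = 0.01384 and √(0.3541·0.6459/641) = 0.01889.
SE(p̂₁ − p̂₂) = √(SE₁² + SE₂²) = √(0.0001915456 + 0.0003568321) = 0.02342, since the two samples are independent.
At 90% confidence z* = 1.645; margin = 1.645 × 0.02342 = 0.03853.
The difference is 0.2736 − 0.3541 = -0.0805, so the interval is -0.0805 ± 0.03853 = (-0.119, -0.042).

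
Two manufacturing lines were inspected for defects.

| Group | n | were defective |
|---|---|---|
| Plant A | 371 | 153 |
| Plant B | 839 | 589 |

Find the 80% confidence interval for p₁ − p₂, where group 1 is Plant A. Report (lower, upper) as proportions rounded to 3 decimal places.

First, p̂₁ = 153/371 = 0.4124; p̂₂ = 589/839 = 0.7020.
The two standard errors are √(0.4124×0.5876/371) = 0.02556 and √(0.7020×0.2980/839) = 0.01579.
Because the samples are independent, SE_diff = √(0.02556² + 0.01579²) = 0.03004.
Using z* = 1.282 for 80%, ME = 1.282 × 0.03004 = 0.03851.
p̂₁ − p̂₂ = -0.2896; interval -0.2896 ± 0.03851 gives (-0.328, -0.251).

(-0.328, -0.251)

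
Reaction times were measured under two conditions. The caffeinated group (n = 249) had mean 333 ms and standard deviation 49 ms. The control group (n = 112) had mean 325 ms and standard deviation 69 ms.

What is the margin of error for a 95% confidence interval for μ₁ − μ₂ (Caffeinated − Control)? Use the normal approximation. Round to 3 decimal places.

14.154

Standard errors of each mean: 49/√249 = 3.1052 and 69/√112 = 6.5199.
SE(x̄₁ − x̄₂) = √(3.1052² + 6.5199²) = 7.2216 for independent samples with unequal variances.
With z* = 1.960, the margin is 1.960 × 7.2216 = 14.1543.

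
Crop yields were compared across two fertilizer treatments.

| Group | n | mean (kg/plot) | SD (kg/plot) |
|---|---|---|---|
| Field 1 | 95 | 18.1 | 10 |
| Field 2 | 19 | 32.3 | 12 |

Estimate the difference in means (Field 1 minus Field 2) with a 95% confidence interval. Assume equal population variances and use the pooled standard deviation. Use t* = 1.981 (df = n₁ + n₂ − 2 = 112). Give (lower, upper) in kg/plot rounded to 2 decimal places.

Pooled variance s_p² = [94·10² + 18·12²] / (95+19−2) = 107.0714, so s_p = 10.3475.
SE_diff = s_p·√(1/n₁ + 1/n₂) = 10.3475·√(1/95 + 1/19) = 2.6005.
t* = 1.981; margin = 1.981 × 2.6005 = 5.1516.
Difference = 18.1 − 32.3 = -14.2000.
-14.2000 ± 5.1516 → (-19.35, -9.05).

(-19.35, -9.05)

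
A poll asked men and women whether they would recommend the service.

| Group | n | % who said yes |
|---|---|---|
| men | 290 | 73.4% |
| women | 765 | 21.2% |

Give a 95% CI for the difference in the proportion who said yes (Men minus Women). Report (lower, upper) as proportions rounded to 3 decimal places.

(0.463, 0.581)

Each SE is √(p̂(1−p̂)/n): √(0.7340·0.2660/290) = 0.02595 and √(0.2120·0.7880/765) = 0.01478.
SE(p̂₁ − p̂₂) = √(SE₁² + SE₂²) = √(0.0006734025 + 0.0002184484) = 0.02986, since the two samples are independent.
At 95% confidence z* = 1.960; margin = 1.960 × 0.02986 = 0.05853.
The difference is 0.7340 − 0.2120 = 0.5220, so the interval is 0.5220 ± 0.05853 = (0.463, 0.581).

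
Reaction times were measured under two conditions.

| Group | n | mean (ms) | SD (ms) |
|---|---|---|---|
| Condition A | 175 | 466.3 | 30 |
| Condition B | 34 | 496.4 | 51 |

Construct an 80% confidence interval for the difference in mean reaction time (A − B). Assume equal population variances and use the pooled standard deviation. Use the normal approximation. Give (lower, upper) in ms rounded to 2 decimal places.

(-38.32, -21.88)

s_p = √[((n₁−1)s₁² + (n₂−1)s₂²)/(n₁+n₂−2)] = √[(174·30² + 33·51²)/207] = 34.2224.
SE = 34.2224·√(1/175 + 1/34) = 6.4139.
With z* = 1.282, margin = 1.282 × 6.4139 = 8.2226.
x̄₁ − x̄₂ = 466.3 − 496.4 = -30.1000; interval -30.1000 ± 8.2226 = (-38.32, -21.88).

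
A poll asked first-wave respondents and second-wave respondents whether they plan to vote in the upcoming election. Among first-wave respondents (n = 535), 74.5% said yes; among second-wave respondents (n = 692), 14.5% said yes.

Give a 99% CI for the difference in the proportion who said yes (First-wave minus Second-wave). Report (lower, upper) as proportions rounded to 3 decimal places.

(0.540, 0.660)

SE₁ = √(p̂₁(1−p̂₁)/n₁) = √(0.7450·0.2550/535) = 0.01884; SE₂ = √(0.1450·0.8550/692) = 0.01338.
Independent samples: SE of the difference = √(SE₁² + SE₂²) = √(0.0003549456 + 0.0001790244) = 0.02311.
z* for 99% confidence is 2.576, so the margin of error is 2.576 × 0.02311 = 0.05953.
Point estimate p̂₁ − p̂₂ = 0.7450 − 0.1450 = 0.6000.
0.6000 ± 0.05953 → (0.540, 0.660).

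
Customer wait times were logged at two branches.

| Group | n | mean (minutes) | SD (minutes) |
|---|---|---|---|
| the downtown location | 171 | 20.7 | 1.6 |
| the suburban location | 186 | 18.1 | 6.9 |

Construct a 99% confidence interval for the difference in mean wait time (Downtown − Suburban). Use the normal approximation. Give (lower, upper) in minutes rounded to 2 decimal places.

SE₁ = s₁/√n₁ = 1.6/√171 = 0.1224; SE₂ = 6.9/√186 = 0.5059.
Independent samples, unequal variances: SE_diff = √(SE₁² + SE₂²) = √(0.01498176 + 0.25593481) = 0.5205.
z* = 2.576, so margin of error = 2.576 × 0.5205 = 1.3408.
Difference in means = 20.7 − 18.1 = 2.6000.
2.6000 ± 1.3408 → (1.26, 3.94).

(1.26, 3.94)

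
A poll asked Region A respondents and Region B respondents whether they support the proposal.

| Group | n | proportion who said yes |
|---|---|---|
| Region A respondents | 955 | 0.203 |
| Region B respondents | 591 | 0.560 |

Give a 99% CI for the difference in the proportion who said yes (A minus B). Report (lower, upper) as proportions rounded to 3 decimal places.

(-0.419, -0.295)

Each SE is √(p̂(1−p̂)/n): √(0.2030·0.7970/955) = 0.01302 and √(0.5600·0.4400/591) = 0.02042.
SE(p̂₁ − p̂₂) = √(SE₁² + SE₂²) = √(0.0001695204 + 0.0004169764) = 0.02422, since the two samples are independent.
At 99% confidence z* = 2.576; margin = 2.576 × 0.02422 = 0.06239.
The difference is 0.2030 − 0.5600 = -0.3570, so the interval is -0.3570 ± 0.06239 = (-0.419, -0.295).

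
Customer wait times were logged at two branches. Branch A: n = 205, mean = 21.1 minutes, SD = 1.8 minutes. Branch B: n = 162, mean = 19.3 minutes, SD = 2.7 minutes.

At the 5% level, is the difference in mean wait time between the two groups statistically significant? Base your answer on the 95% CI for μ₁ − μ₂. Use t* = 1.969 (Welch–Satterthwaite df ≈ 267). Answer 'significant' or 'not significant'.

significant

Per-group SEs: s₁/√n₁ = 1.8/√205 = 0.1257, s₂/√n₂ = 2.7/√162 = 0.2121.
Unpooled SE of the difference: √(0.01580049 + 0.04498641) = 0.2465.
Margin of error = t* · SE = 1.969 × 0.2465 = 0.4854.
x̄₁ − x̄₂ = 21.1 − 19.3 = 1.8000.
CI: 1.8000 ± 0.4854 = (1.3146, 2.2854).
The interval (1.3146, 2.2854) does not contain 0, so the difference is significant.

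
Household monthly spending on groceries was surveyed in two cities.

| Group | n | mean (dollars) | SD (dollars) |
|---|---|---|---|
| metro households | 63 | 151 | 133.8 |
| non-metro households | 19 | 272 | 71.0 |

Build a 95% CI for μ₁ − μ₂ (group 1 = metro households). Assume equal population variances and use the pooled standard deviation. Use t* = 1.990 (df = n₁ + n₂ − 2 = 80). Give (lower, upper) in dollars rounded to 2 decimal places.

Pooled variance s_p² = [62·133.8² + 18·71.0²] / (63+19−2) = 15008.6160, so s_p = 122.5097.
SE_diff = s_p·√(1/n₁ + 1/n₂) = 122.5097·√(1/63 + 1/19) = 32.0649.
t* = 1.990; margin = 1.990 × 32.0649 = 63.8092.
Difference = 151 − 272 = -121.0000.
-121.0000 ± 63.8092 → (-184.81, -57.19).

(-184.81, -57.19)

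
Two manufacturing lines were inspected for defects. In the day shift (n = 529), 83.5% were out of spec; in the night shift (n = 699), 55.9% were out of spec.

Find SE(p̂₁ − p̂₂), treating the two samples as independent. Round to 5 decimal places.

SE₁ = √(p̂₁(1−p̂₁)/n₁) = √(0.8350·0.1650/529) = 0.01614; SE₂ = √(0.5590·0.4410/699) = 0.01878.
Independent samples: SE of the difference = √(SE₁² + SE₂²) = √(0.0002604996 + 0.0003526884) = 0.02476.

0.02476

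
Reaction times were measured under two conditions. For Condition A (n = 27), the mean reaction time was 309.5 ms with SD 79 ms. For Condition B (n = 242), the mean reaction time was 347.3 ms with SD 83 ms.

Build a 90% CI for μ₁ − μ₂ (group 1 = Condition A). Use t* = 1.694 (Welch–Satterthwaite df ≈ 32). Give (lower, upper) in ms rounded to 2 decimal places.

Per-group SEs: s₁/√n₁ = 79/√27 = 15.2036, s₂/√n₂ = 83/√242 = 5.3354.
Unpooled SE of the difference: √(231.14945296 + 28.46649316) = 16.1126.
Margin of error = t* · SE = 1.694 × 16.1126 = 27.2947.
x̄₁ − x̄₂ = 309.5 − 347.3 = -37.8000.
CI: -37.8000 ± 27.2947 = (-65.09, -10.51).

(-65.09, -10.51)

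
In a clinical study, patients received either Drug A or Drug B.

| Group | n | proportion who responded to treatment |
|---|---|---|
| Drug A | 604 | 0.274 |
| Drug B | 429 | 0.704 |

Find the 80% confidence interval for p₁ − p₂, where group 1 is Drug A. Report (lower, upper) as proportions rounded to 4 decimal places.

The two standard errors are √(0.2740×0.7260/604) = 0.01815 and √(0.7040×0.2960/429) = 0.02204.
Because the samples are independent, SE_diff = √(0.01815² + 0.02204²) = 0.02855.
Using z* = 1.282 for 80%, ME = 1.282 × 0.02855 = 0.03660.
p̂₁ − p̂₂ = -0.4300; interval -0.4300 ± 0.03660 gives (-0.4666, -0.3934).

(-0.4666, -0.3934)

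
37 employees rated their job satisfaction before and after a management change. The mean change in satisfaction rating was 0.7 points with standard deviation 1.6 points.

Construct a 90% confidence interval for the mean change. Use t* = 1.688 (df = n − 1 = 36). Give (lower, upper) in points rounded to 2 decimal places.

(0.26, 1.14)

Paired design: SE = s_d/√n = 1.6/√37 = 0.2630.
t* = 1.688; margin of error = 1.688 × 0.2630 = 0.4439.
0.7 ± 0.4439 → (0.26, 1.14).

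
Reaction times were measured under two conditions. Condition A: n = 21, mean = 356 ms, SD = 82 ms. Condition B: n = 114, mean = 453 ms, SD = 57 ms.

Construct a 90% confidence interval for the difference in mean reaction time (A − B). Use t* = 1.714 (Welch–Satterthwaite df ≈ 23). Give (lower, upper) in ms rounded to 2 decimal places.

SE₁ = s₁/√n₁ = 82/√21 = 17.8939; SE₂ = 57/√114 = 5.3385.
Independent samples, unequal variances: SE_diff = √(SE₁² + SE₂²) = √(320.19165721 + 28.49958225) = 18.6733.
t* = 1.714, so margin of error = 1.714 × 18.6733 = 32.0060.
Difference in means = 356 − 453 = -97.0000.
-97.0000 ± 32.0060 → (-129.01, -64.99).

(-129.01, -64.99)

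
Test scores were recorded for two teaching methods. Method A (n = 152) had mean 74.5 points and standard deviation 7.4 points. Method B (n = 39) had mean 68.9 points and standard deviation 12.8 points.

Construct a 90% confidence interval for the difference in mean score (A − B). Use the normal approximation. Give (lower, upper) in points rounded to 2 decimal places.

SE₁ = s₁/√n₁ = 7.4/√152 = 0.6002; SE₂ = 12.8/√39 = 2.0496.
Independent samples, unequal variances: SE_diff = √(SE₁² + SE₂²) = √(0.36024004 + 4.20086016) = 2.1357.
z* = 1.645, so margin of error = 1.645 × 2.1357 = 3.5132.
Difference in means = 74.5 − 68.9 = 5.6000.
5.6000 ± 3.5132 → (2.09, 9.11).

(2.09, 9.11)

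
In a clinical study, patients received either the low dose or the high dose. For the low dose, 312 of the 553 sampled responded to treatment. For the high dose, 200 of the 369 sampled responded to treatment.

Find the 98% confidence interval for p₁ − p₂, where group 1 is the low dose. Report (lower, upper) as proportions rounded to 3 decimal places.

First, p̂₁ = 312/553 = 0.5642; p̂₂ = 200/369 = 0.5420.
The two standard errors are √(0.5642×0.4358/553) = 0.02109 and √(0.5420×0.4580/369) = 0.02594.
Because the samples are independent, SE_diff = √(0.02109² + 0.02594²) = 0.03343.
Using z* = 2.326 for 98%, ME = 2.326 × 0.03343 = 0.07776.
p̂₁ − p̂₂ = 0.0222; interval 0.0222 ± 0.07776 gives (-0.056, 0.100).

(-0.056, 0.100)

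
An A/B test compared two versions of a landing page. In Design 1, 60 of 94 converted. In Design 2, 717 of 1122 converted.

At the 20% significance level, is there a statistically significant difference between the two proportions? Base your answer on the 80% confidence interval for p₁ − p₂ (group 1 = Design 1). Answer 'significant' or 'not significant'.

not significant

Sample proportions: 60/94 = 0.6383, 717/1122 = 0.6390.
Each SE is √(p̂(1−p̂)/n): √(0.6383·0.3617/94) = 0.04956 and √(0.6390·0.3610/1122) = 0.01434.
SE(p̂₁ − p̂₂) = √(SE₁² + SE₂²) = √(0.0024561936 + 0.0002056356) = 0.05159, since the two samples are independent.
At 80% confidence z* = 1.282; margin = 1.282 × 0.05159 = 0.06614.
The difference is 0.6383 − 0.6390 = -0.0007, so the interval is -0.0007 ± 0.06614 = (-0.06684, 0.06544).
The interval (-0.06684, 0.06544) contains 0, so the difference is not significant.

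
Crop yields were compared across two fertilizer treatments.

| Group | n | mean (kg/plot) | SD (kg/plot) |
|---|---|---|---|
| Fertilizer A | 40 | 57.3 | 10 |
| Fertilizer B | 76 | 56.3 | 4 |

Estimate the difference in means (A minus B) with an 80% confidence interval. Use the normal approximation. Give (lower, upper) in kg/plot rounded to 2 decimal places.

Per-group SEs: s₁/√n₁ = 10/√40 = 1.5811, s₂/√n₂ = 4/√76 = 0.4588.
Unpooled SE of the difference: √(2.49987721 + 0.21049744) = 1.6463.
Margin of error = z* · SE = 1.282 × 1.6463 = 2.1106.
x̄₁ − x̄₂ = 57.3 − 56.3 = 1.0000.
CI: 1.0000 ± 2.1106 = (-1.11, 3.11).

(-1.11, 3.11)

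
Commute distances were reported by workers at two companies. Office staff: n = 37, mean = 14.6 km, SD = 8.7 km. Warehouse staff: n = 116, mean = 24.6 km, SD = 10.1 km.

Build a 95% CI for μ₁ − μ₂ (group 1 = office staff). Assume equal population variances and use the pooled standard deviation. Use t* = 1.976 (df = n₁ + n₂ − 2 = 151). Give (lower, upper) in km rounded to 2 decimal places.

Pooled variance s_p² = [36·8.7² + 115·10.1²] / (37+116−2) = 95.7350, so s_p = 9.7844.
SE_diff = s_p·√(1/n₁ + 1/n₂) = 9.7844·√(1/37 + 1/116) = 1.8474.
t* = 1.976; margin = 1.976 × 1.8474 = 3.6505.
Difference = 14.6 − 24.6 = -10.0000.
-10.0000 ± 3.6505 → (-13.65, -6.35).

(-13.65, -6.35)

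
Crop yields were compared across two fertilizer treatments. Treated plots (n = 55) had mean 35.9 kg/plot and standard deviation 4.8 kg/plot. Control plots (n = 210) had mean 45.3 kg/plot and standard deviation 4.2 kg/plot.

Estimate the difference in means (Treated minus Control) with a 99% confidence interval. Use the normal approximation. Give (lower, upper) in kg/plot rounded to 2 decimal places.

SE₁ = s₁/√n₁ = 4.8/√55 = 0.6472; SE₂ = 4.2/√210 = 0.2898.
Independent samples, unequal variances: SE_diff = √(SE₁² + SE₂²) = √(0.41886784 + 0.08398404) = 0.7091.
z* = 2.576, so margin of error = 2.576 × 0.7091 = 1.8266.
Difference in means = 35.9 − 45.3 = -9.4000.
-9.4000 ± 1.8266 → (-11.23, -7.57).

(-11.23, -7.57)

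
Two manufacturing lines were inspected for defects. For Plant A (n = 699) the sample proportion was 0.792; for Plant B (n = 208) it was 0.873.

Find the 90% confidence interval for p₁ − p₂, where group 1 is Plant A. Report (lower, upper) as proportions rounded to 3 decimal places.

SE₁ = √(p̂₁(1−p̂₁)/n₁) = √(0.7920·0.2080/699) = 0.01535; SE₂ = √(0.8730·0.1270/208) = 0.02309.
Independent samples: SE of the difference = √(SE₁² + SE₂²) = √(0.0002356225 + 0.0005331481) = 0.02773.
z* for 90% confidence is 1.645, so the margin of error is 1.645 × 0.02773 = 0.04562.
Point estimate p̂₁ − p̂₂ = 0.7920 − 0.8730 = -0.0810.
-0.0810 ± 0.04562 → (-0.127, -0.035).

(-0.127, -0.035)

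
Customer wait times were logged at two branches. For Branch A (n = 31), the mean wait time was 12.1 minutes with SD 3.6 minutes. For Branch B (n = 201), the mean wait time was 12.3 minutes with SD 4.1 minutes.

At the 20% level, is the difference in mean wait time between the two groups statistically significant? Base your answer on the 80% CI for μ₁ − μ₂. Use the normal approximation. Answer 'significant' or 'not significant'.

SE₁ = s₁/√n₁ = 3.6/√31 = 0.6466; SE₂ = 4.1/√201 = 0.2892.
Independent samples, unequal variances: SE_diff = √(SE₁² + SE₂²) = √(0.41809156 + 0.08363664) = 0.7083.
z* = 1.282, so margin of error = 1.282 × 0.7083 = 0.9080.
Difference in means = 12.1 − 12.3 = -0.2000.
-0.2000 ± 0.9080 → (-1.1080, 0.7080).
The interval (-1.1080, 0.7080) contains 0, so the difference is not significant.

not significant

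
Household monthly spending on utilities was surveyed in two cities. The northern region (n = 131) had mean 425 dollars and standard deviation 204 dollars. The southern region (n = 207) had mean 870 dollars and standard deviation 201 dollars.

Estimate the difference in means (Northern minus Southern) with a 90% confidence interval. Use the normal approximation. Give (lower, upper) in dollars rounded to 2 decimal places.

(-482.25, -407.75)

Standard errors of each mean: 204/√131 = 17.8236 and 201/√207 = 13.9705.
SE(x̄₁ − x̄₂) = √(17.8236² + 13.9705²) = 22.6463 for independent samples with unequal variances.
With z* = 1.645, the margin is 1.645 × 22.6463 = 37.2532.
x̄₁ − x̄₂ = 425 − 870 = -445.0000; the interval is -445.0000 ± 37.2532 = (-482.25, -407.75).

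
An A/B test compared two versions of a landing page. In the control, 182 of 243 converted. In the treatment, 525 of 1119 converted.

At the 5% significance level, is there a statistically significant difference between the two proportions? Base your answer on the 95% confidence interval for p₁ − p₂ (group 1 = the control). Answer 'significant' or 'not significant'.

p̂₁ = 182/243 = 0.7490 and p̂₂ = 525/1119 = 0.4692.
SE₁ = √(p̂₁(1−p̂₁)/n₁) = √(0.7490·0.2510/243) = 0.02781; SE₂ = √(0.4692·0.5308/1119) = 0.01492.
Independent samples: SE of the difference = √(SE₁² + SE₂²) = √(0.0007733961 + 0.0002226064) = 0.03156.
z* for 95% confidence is 1.960, so the margin of error is 1.960 × 0.03156 = 0.06186.
Point estimate p̂₁ − p̂₂ = 0.7490 − 0.4692 = 0.2798.
0.2798 ± 0.06186 → (0.21794, 0.34166).
The interval (0.21794, 0.34166) does not contain 0, so the difference is significant.

significant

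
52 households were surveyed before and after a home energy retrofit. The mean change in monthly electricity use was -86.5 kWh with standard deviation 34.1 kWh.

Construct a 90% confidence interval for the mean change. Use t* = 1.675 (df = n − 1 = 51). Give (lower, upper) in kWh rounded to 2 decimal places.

(-94.42, -78.58)

This is a matched-pairs design, so SE = s_d/√n = 34.1/√52 = 4.7288.
Margin = 1.675 × 4.7288 = 7.9207; the interval is -86.5 ± 7.9207 = (-94.42, -78.58).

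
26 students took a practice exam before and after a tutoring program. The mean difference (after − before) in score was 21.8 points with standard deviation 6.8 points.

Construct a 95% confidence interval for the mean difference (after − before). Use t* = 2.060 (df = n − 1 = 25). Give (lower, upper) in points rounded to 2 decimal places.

(19.05, 24.55)

Paired design: SE = s_d/√n = 6.8/√26 = 1.3336.
t* = 2.060; margin of error = 2.060 × 1.3336 = 2.7472.
21.8 ± 2.7472 → (19.05, 24.55).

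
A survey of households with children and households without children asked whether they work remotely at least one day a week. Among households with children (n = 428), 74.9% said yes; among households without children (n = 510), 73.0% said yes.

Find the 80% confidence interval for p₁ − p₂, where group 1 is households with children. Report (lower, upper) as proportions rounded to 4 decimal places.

(-0.0178, 0.0558)

SE₁ = √(p̂₁(1−p̂₁)/n₁) = √(0.7490·0.2510/428) = 0.02096; SE₂ = √(0.7300·0.2700/510) = 0.01966.
Independent samples: SE of the difference = √(SE₁² + SE₂²) = √(0.0004393216 + 0.0003865156) = 0.02874.
z* for 80% confidence is 1.282, so the margin of error is 1.282 × 0.02874 = 0.03684.
Point estimate p̂₁ − p̂₂ = 0.7490 − 0.7300 = 0.0190.
0.0190 ± 0.03684 → (-0.0178, 0.0558).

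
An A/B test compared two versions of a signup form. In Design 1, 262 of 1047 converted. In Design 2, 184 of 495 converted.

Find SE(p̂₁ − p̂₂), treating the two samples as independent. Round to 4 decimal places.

0.0255

Sample proportions: 262/1047 = 0.2502, 184/495 = 0.3717.
Each SE is √(p̂(1−p̂)/n): √(0.2502·0.7498/1047) = 0.01339 and √(0.3717·0.6283/495) = 0.02172.
SE(p̂₁ − p̂₂) = √(SE₁² + SE₂²) = √(0.0001792921 + 0.0004717584) = 0.02552, since the two samples are independent.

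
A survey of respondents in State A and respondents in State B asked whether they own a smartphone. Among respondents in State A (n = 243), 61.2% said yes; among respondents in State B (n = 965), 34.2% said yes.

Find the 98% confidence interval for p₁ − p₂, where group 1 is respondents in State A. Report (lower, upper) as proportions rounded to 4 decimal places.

SE₁ = √(p̂₁(1−p̂₁)/n₁) = √(0.6120·0.3880/243) = 0.03126; SE₂ = √(0.3420·0.6580/965) = 0.01527.
Independent samples: SE of the difference = √(SE₁² + SE₂²) = √(0.0009771876 + 0.0002331729) = 0.03479.
z* for 98% confidence is 2.326, so the margin of error is 2.326 × 0.03479 = 0.08092.
Point estimate p̂₁ − p̂₂ = 0.6120 − 0.3420 = 0.2700.
0.2700 ± 0.08092 → (0.1891, 0.3509).

(0.1891, 0.3509)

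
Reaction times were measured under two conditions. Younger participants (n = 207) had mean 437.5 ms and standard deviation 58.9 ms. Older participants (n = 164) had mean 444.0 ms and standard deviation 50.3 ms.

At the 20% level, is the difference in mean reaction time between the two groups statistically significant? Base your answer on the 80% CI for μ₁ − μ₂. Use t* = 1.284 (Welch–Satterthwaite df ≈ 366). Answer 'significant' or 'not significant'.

Standard errors of each mean: 58.9/√207 = 4.0938 and 50.3/√164 = 3.9278.
SE(x̄₁ − x̄₂) = √(4.0938² + 3.9278²) = 5.6733 for independent samples with unequal variances.
With t* = 1.284, the margin is 1.284 × 5.6733 = 7.2845.
x̄₁ − x̄₂ = 437.5 − 444.0 = -6.5000; the interval is -6.5000 ± 7.2845 = (-13.7845, 0.7845).
The interval (-13.7845, 0.7845) contains 0, so the difference is not significant.

not significant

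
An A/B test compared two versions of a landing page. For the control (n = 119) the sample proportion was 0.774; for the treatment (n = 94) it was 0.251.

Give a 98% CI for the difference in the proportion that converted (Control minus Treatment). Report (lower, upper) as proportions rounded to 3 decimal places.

(0.386, 0.660)

The two standard errors are √(0.7740×0.2260/119) = 0.03834 and √(0.2510×0.7490/94) = 0.04472.
Because the samples are independent, SE_diff = √(0.03834² + 0.04472²) = 0.05891.
Using z* = 2.326 for 98%, ME = 2.326 × 0.05891 = 0.13702.
p̂₁ − p̂₂ = 0.5230; interval 0.5230 ± 0.13702 gives (0.386, 0.660).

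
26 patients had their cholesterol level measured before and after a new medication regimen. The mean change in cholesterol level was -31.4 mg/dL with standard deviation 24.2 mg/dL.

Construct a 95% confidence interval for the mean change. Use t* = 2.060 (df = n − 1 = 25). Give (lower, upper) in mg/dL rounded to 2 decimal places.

Paired design: SE = s_d/√n = 24.2/√26 = 4.7460.
t* = 2.060; margin of error = 2.060 × 4.7460 = 9.7768.
-31.4 ± 9.7768 → (-41.18, -21.62).

(-41.18, -21.62)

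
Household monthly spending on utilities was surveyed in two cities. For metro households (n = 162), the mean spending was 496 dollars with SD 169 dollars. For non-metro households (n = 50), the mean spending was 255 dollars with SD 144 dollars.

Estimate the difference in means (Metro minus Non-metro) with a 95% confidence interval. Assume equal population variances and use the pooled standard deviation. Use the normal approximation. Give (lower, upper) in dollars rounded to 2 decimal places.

s_p = √[((n₁−1)s₁² + (n₂−1)s₂²)/(n₁+n₂−2)] = √[(161·169² + 49·144²)/210] = 163.5089.
SE = 163.5089·√(1/162 + 1/50) = 26.4525.
With z* = 1.960, margin = 1.960 × 26.4525 = 51.8469.
x̄₁ − x̄₂ = 496 − 255 = 241.0000; interval 241.0000 ± 51.8469 = (189.15, 292.85).

(189.15, 292.85)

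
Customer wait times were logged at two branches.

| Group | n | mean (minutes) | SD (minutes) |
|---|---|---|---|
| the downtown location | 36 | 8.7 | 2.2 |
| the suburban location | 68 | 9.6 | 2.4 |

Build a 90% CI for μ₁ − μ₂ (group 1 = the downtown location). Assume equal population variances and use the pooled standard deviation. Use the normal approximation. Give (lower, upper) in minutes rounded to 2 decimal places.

(-1.69, -0.11)

Pooled variance s_p² = [35·2.2² + 67·2.4²] / (36+68−2) = 5.4443, so s_p = 2.3333.
SE_diff = s_p·√(1/n₁ + 1/n₂) = 2.3333·√(1/36 + 1/68) = 0.4809.
z* = 1.645; margin = 1.645 × 0.4809 = 0.7911.
Difference = 8.7 − 9.6 = -0.9000.
-0.9000 ± 0.7911 → (-1.69, -0.11).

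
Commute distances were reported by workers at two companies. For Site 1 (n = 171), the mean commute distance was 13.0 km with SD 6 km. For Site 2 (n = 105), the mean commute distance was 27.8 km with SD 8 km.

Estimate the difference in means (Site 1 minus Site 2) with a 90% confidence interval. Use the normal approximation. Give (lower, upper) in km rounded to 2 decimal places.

SE₁ = s₁/√n₁ = 6/√171 = 0.4588; SE₂ = 8/√105 = 0.7807.
Independent samples, unequal variances: SE_diff = √(SE₁² + SE₂²) = √(0.21049744 + 0.60949249) = 0.9055.
z* = 1.645, so margin of error = 1.645 × 0.9055 = 1.4895.
Difference in means = 13.0 − 27.8 = -14.8000.
-14.8000 ± 1.4895 → (-16.29, -13.31).

(-16.29, -13.31)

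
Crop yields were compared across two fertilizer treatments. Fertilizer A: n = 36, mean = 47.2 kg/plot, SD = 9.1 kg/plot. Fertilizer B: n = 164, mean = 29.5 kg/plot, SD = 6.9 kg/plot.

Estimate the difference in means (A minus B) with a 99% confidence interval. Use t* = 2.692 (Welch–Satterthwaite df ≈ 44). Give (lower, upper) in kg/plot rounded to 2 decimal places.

(13.37, 22.03)

SE₁ = s₁/√n₁ = 9.1/√36 = 1.5167; SE₂ = 6.9/√164 = 0.5388.
Independent samples, unequal variances: SE_diff = √(SE₁² + SE₂²) = √(2.30037889 + 0.29030544) = 1.6096.
t* = 2.692, so margin of error = 2.692 × 1.6096 = 4.3330.
Difference in means = 47.2 − 29.5 = 17.7000.
17.7000 ± 4.3330 → (13.37, 22.03).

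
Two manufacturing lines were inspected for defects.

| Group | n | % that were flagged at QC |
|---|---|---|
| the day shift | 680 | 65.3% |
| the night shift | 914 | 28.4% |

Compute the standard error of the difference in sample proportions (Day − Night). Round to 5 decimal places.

0.02357

Each SE is √(p̂(1−p̂)/n): √(0.6530·0.3470/680) = 0.01825 and √(0.2840·0.7160/914) = 0.01492.
SE(p̂₁ − p̂₂) = √(SE₁² + SE₂²) = √(0.0003330625 + 0.0002226064) = 0.02357, since the two samples are independent.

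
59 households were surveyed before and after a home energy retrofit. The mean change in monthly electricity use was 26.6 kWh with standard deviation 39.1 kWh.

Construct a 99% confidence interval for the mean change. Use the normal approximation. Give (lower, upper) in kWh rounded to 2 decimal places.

(13.49, 39.71)

Paired design: SE = s_d/√n = 39.1/√59 = 5.0904.
z* = 2.576; margin of error = 2.576 × 5.0904 = 13.1129.
26.6 ± 13.1129 → (13.49, 39.71).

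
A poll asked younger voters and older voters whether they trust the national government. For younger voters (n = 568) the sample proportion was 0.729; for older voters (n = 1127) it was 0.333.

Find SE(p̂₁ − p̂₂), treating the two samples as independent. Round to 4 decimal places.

0.0233

SE₁ = √(p̂₁(1−p̂₁)/n₁) = √(0.7290·0.2710/568) = 0.01865; SE₂ = √(0.3330·0.6670/1127) = 0.01404.
Independent samples: SE of the difference = √(SE₁² + SE₂²) = √(0.0003478225 + 0.0001971216) = 0.02334.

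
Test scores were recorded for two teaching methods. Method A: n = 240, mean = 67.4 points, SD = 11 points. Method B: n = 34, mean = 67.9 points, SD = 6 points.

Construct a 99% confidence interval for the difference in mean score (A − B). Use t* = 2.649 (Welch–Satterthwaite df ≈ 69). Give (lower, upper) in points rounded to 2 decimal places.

Standard errors of each mean: 11/√240 = 0.7100 and 6/√34 = 1.0290.
SE(x̄₁ − x̄₂) = √(0.7100² + 1.0290²) = 1.2502 for independent samples with unequal variances.
With t* = 2.649, the margin is 2.649 × 1.2502 = 3.3118.
x̄₁ − x̄₂ = 67.4 − 67.9 = -0.5000; the interval is -0.5000 ± 3.3118 = (-3.81, 2.81).

(-3.81, 2.81)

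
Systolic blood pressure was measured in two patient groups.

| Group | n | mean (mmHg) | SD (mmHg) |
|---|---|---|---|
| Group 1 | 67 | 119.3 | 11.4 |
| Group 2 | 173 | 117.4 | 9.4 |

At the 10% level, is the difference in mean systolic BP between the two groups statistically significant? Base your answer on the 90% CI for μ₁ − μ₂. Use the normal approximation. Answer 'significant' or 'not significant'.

Standard errors of each mean: 11.4/√67 = 1.3927 and 9.4/√173 = 0.7147.
SE(x̄₁ − x̄₂) = √(1.3927² + 0.7147²) = 1.5654 for independent samples with unequal variances.
With z* = 1.645, the margin is 1.645 × 1.5654 = 2.5751.
x̄₁ − x̄₂ = 119.3 − 117.4 = 1.9000; the interval is 1.9000 ± 2.5751 = (-0.6751, 4.4751).
The interval (-0.6751, 4.4751) contains 0, so the difference is not significant.

not significant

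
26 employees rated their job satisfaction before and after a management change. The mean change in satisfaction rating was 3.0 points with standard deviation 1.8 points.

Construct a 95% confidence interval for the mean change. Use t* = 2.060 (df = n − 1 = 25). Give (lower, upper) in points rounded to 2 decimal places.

This is a matched-pairs design, so SE = s_d/√n = 1.8/√26 = 0.3530.
Margin = 2.060 × 0.3530 = 0.7272; the interval is 3.0 ± 0.7272 = (2.27, 3.73).

(2.27, 3.73)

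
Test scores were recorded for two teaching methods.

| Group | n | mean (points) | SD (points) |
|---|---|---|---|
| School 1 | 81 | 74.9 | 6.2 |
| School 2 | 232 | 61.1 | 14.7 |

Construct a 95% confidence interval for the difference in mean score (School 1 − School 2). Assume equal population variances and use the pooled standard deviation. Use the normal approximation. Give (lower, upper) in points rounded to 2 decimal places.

s_p = √[((n₁−1)s₁² + (n₂−1)s₂²)/(n₁+n₂−2)] = √[(80·6.2² + 231·14.7²)/311] = 13.0534.
SE = 13.0534·√(1/81 + 1/232) = 1.6846.
With z* = 1.960, margin = 1.960 × 1.6846 = 3.3018.
x̄₁ − x̄₂ = 74.9 − 61.1 = 13.8000; interval 13.8000 ± 3.3018 = (10.50, 17.10).

(10.50, 17.10)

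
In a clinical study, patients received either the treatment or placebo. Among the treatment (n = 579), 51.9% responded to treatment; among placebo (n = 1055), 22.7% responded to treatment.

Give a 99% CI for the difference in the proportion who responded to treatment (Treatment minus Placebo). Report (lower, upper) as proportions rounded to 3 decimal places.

SE₁ = √(p̂₁(1−p̂₁)/n₁) = √(0.5190·0.4810/579) = 0.02076; SE₂ = √(0.2270·0.7730/1055) = 0.01290.
Independent samples: SE of the difference = √(SE₁² + SE₂²) = √(0.0004309776 + 0.00016641) = 0.02444.
z* for 99% confidence is 2.576, so the margin of error is 2.576 × 0.02444 = 0.06296.
Point estimate p̂₁ − p̂₂ = 0.5190 − 0.2270 = 0.2920.
0.2920 ± 0.06296 → (0.229, 0.355).

(0.229, 0.355)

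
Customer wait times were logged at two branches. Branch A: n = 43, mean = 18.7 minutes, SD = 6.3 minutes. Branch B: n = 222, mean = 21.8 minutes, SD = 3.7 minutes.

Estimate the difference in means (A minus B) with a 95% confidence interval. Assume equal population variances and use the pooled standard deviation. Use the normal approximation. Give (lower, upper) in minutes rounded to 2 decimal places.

Pooled variance s_p² = [42·6.3² + 221·3.7²] / (43+222−2) = 17.8421, so s_p = 4.2240.
SE_diff = s_p·√(1/n₁ + 1/n₂) = 4.2240·√(1/43 + 1/222) = 0.7038.
z* = 1.960; margin = 1.960 × 0.7038 = 1.3794.
Difference = 18.7 − 21.8 = -3.1000.
-3.1000 ± 1.3794 → (-4.48, -1.72).

(-4.48, -1.72)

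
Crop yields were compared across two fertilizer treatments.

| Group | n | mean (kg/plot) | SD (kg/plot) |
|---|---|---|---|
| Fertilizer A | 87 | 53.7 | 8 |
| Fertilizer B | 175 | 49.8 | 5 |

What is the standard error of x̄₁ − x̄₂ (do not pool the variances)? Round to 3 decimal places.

0.937

SE₁ = s₁/√n₁ = 8/√87 = 0.8577; SE₂ = 5/√175 = 0.3780.
Independent samples, unequal variances: SE_diff = √(SE₁² + SE₂²) = √(0.73564929 + 0.142884) = 0.9373.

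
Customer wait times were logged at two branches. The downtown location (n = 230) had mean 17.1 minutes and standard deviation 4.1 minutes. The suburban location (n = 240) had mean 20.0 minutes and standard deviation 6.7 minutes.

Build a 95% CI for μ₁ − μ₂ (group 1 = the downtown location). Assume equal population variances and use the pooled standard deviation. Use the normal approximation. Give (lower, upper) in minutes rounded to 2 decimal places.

(-3.91, -1.89)

Pooled variance s_p² = [229·4.1² + 239·6.7²] / (230+240−2) = 31.1500, so s_p = 5.5812.
SE_diff = s_p·√(1/n₁ + 1/n₂) = 5.5812·√(1/230 + 1/240) = 0.5150.
z* = 1.960; margin = 1.960 × 0.5150 = 1.0094.
Difference = 17.1 − 20.0 = -2.9000.
-2.9000 ± 1.0094 → (-3.91, -1.89).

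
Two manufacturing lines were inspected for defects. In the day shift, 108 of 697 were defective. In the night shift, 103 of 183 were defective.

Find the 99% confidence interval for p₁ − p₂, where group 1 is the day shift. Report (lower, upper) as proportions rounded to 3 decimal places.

First, p̂₁ = 108/697 = 0.1549; p̂₂ = 103/183 = 0.5628.
The two standard errors are √(0.1549×0.8451/697) = 0.01370 and √(0.5628×0.4372/183) = 0.03667.
Because the samples are independent, SE_diff = √(0.01370² + 0.03667²) = 0.03915.
Using z* = 2.576 for 99%, ME = 2.576 × 0.03915 = 0.10085.
p̂₁ − p̂₂ = -0.4079; interval -0.4079 ± 0.10085 gives (-0.509, -0.307).

(-0.509, -0.307)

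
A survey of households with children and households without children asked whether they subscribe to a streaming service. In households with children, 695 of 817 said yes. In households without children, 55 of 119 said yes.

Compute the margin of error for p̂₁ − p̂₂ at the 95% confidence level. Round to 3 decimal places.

0.093

p̂₁ = 695/817 = 0.8507 and p̂₂ = 55/119 = 0.4622.
SE₁ = √(p̂₁(1−p̂₁)/n₁) = √(0.8507·0.1493/817) = 0.01247; SE₂ = √(0.4622·0.5378/119) = 0.04570.
Independent samples: SE of the difference = √(SE₁² + SE₂²) = √(0.0001555009 + 0.00208849) = 0.04737.
z* for 95% confidence is 1.960, so the margin of error is 1.960 × 0.04737 = 0.09285.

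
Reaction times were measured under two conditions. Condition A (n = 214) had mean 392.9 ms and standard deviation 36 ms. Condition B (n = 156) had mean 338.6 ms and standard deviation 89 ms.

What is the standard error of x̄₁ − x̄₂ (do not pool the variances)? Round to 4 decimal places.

7.5387

Per-group SEs: s₁/√n₁ = 36/√214 = 2.4609, s₂/√n₂ = 89/√156 = 7.1257.
Unpooled SE of the difference: √(6.05602881 + 50.77560049) = 7.5387.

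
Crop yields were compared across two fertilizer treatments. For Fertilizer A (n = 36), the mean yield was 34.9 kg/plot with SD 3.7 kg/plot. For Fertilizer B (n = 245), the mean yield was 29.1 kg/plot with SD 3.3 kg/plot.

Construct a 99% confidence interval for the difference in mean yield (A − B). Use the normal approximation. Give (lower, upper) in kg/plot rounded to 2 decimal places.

(4.12, 7.48)

Standard errors of each mean: 3.7/√36 = 0.6167 and 3.3/√245 = 0.2108.
SE(x̄₁ − x̄₂) = √(0.6167² + 0.2108²) = 0.6517 for independent samples with unequal variances.
With z* = 2.576, the margin is 2.576 × 0.6517 = 1.6788.
x̄₁ − x̄₂ = 34.9 − 29.1 = 5.8000; the interval is 5.8000 ± 1.6788 = (4.12, 7.48).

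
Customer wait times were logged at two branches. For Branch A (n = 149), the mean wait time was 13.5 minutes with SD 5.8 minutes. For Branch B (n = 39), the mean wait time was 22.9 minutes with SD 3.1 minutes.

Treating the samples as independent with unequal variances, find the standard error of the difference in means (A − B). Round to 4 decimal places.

0.6872

Per-group SEs: s₁/√n₁ = 5.8/√149 = 0.4752, s₂/√n₂ = 3.1/√39 = 0.4964.
Unpooled SE of the difference: √(0.22581504 + 0.24641296) = 0.6872.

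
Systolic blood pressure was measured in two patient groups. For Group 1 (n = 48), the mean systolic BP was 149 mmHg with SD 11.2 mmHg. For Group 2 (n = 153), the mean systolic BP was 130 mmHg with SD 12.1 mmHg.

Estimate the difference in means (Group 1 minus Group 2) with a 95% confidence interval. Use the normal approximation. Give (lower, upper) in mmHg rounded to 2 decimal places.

SE₁ = s₁/√n₁ = 11.2/√48 = 1.6166; SE₂ = 12.1/√153 = 0.9782.
Independent samples, unequal variances: SE_diff = √(SE₁² + SE₂²) = √(2.61339556 + 0.95687524) = 1.8895.
z* = 1.960, so margin of error = 1.960 × 1.8895 = 3.7034.
Difference in means = 149 − 130 = 19.0000.
19.0000 ± 3.7034 → (15.30, 22.70).

(15.30, 22.70)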